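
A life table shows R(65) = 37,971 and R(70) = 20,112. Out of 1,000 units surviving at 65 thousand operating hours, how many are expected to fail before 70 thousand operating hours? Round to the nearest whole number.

470

The relevant probability is 1 − 20,112/37,971 = 0.470333.
Expected number = 1,000 × 0.470333 = 470.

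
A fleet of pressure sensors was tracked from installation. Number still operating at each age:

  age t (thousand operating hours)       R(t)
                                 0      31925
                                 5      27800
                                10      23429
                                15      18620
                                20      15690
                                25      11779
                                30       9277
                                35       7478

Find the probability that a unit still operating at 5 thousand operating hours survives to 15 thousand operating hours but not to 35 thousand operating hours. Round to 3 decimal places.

This is the probability of reaching 15 but not 35, conditional on being operational at 5: (R(15) − R(35)) / R(5).
= (18620 − 7478) / 27800 = 11142 / 27800 = 0.400791.

0.401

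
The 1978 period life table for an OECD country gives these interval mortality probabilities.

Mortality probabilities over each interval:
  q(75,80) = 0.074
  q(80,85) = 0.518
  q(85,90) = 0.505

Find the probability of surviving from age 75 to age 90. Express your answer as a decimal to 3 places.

Survival from 75 to 90 is the product of surviving each interval: (1 − 0.074) × (1 − 0.518) × (1 − 0.505).
= 0.926 × 0.482 × 0.495 = 0.220934.

0.221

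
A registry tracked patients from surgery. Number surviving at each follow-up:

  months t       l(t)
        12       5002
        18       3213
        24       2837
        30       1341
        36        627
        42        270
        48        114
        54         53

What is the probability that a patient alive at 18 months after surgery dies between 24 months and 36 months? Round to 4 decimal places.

0.6878

This is the probability of reaching 24 but not 36, conditional on being alive at 18: (l(24) − l(36)) / l(18).
= (2837 − 627) / 3213 = 2210 / 3213 = 0.687831.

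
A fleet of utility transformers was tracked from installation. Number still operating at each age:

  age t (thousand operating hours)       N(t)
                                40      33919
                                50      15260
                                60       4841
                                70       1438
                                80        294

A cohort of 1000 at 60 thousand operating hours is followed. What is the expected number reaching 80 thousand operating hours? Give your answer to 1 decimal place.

The relevant probability is 294/4841 = 0.060731.
Expected number = 1000 × 0.060731 = 60.7.

60.7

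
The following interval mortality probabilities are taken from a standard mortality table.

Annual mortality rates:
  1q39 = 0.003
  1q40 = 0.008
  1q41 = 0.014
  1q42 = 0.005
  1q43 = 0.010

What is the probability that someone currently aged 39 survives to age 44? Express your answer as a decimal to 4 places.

5p39 = (1 − 0.003) × (1 − 0.008) × (1 − 0.014) × (1 − 0.005) × (1 − 0.010).
= 0.997 × 0.992 × 0.986 × 0.995 × 0.990 = 0.960599.

0.9606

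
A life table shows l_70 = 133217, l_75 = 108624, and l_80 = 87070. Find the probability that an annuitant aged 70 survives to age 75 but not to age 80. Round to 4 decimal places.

0.1618

We want 5|5q70 = (l_75 − l_80)/l_70.
This is the probability of reaching 75 but not 80, conditional on being alive at 70: (l_75 − l_80) / l_70.
= (108624 − 87070) / 133217 = 21554 / 133217 = 0.161796.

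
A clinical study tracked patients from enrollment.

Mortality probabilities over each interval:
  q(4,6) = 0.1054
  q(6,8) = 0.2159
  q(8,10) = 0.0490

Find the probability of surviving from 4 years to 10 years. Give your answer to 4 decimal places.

0.6671

Chaining the interval survival probabilities: (1 − 0.1054) × (1 − 0.2159) × (1 − 0.0490).
= 0.8946 × 0.7841 × 0.9510 = 0.667085.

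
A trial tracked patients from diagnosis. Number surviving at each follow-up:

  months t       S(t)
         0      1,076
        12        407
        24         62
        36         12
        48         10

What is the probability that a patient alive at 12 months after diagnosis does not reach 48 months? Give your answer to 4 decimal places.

0.9754

P(die before 48 | alive at 12) = 1 − S(48)/S(12) = 1 − 10/407 = (397)/407 = 0.975430.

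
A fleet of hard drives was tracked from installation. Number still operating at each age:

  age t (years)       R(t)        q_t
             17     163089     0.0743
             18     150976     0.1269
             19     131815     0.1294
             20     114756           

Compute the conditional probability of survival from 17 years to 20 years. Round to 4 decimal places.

The conditional survival probability is R(20)/R(17) = 114756/163089 = 0.703640.

0.7036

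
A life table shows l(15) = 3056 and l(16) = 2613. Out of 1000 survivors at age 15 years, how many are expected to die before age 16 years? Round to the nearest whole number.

145

The relevant probability is 1 − 2613/3056 = 0.144961.
Expected number = 1000 × 0.144961 = 145.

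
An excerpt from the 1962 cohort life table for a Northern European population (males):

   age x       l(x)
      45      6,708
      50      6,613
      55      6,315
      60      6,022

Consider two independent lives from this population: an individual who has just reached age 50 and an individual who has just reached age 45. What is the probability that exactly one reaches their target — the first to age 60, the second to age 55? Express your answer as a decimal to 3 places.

0.137

p₁ = l(60)/l(50) = 6,022/6,613 = 0.910631; p₂ = l(55)/l(45) = 6,315/6,708 = 0.941413.
P(exactly one) = p₁(1−p₂) + (1−p₁)p₂ = 0.053351 + 0.084133 = 0.137484.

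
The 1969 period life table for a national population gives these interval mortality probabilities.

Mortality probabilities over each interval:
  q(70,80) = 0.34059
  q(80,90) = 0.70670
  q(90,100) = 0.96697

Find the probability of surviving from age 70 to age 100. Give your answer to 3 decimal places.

The overall survival probability is (1 − 0.34059) × (1 − 0.70670) × (1 − 0.96697).
= 0.65941 × 0.29330 × 0.03303 = 0.006388.

0.006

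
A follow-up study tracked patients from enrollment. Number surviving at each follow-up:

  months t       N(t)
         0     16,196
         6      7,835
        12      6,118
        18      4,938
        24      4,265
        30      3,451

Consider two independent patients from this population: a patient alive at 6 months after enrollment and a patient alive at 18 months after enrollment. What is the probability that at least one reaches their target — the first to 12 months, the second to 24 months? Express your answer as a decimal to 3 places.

p₁ = N(12)/N(6) = 6,118/7,835 = 0.780855; p₂ = N(24)/N(18) = 4,265/4,938 = 0.863710.
P(at least one) = 1 − (1−p₁)(1−p₂) = 1 − 0.219145 × 0.136290 = 0.970133.

0.970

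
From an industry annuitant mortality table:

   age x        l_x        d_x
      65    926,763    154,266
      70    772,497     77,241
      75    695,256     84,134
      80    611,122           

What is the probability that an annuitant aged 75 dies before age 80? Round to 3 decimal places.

0.121

P(die before 80 | alive at 75) = 1 − l_80/l_75 = 1 − 611,122/695,256 = (84,134)/695,256 = 0.121012.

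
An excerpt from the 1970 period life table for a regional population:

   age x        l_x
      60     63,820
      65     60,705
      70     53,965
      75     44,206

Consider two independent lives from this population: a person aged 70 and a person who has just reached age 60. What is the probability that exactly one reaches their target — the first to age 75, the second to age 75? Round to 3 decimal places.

p₁ = l_75/l_70 = 44,206/53,965 = 0.819161; p₂ = l_75/l_60 = 44,206/63,820 = 0.692667.
P(exactly one) = p₁(1−p₂) + (1−p₁)p₂ = 0.251755 + 0.125261 = 0.377016.

0.377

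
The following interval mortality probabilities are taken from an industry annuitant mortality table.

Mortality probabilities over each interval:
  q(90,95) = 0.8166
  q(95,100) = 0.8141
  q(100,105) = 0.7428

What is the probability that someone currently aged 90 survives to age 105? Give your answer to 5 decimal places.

0.00877

Chaining the interval survival probabilities: (1 − 0.8166) × (1 − 0.8141) × (1 − 0.7428).
= 0.1834 × 0.1859 × 0.2572 = 0.008769.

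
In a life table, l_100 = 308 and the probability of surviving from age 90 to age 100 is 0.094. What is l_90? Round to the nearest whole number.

3277

l_90 = l_100 / p = 308 / 0.094 = 3277.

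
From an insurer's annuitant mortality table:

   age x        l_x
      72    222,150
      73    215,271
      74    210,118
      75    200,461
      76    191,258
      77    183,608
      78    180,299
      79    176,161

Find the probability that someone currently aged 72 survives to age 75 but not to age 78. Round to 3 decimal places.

0.091

We want 3|3q72 = (l_75 − l_78)/l_72.
This is the probability of reaching 75 but not 78, conditional on being alive at 72: (l_75 − l_78) / l_72.
= (200,461 − 180,299) / 222,150 = 20,162 / 222,150 = 0.090758.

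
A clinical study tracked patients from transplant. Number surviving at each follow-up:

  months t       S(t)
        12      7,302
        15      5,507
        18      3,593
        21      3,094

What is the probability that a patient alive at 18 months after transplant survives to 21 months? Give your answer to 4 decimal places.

The conditional survival probability is S(21)/S(18) = 3,094/3,593 = 0.861119.

0.8611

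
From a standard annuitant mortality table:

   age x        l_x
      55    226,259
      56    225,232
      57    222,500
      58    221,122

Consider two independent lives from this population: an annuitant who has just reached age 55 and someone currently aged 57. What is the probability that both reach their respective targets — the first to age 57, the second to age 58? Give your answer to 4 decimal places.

0.9773

p₁ = l_57/l_55 = 222,500/226,259 = 0.983386; p₂ = l_58/l_57 = 221,122/222,500 = 0.993807.
P(both) = p₁ × p₂ = 0.983386 × 0.993807 = 0.977296.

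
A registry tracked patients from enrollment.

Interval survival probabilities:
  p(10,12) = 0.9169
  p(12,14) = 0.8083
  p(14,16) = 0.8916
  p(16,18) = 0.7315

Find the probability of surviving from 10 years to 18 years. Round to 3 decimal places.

0.483

P(survive 10→18) = 0.9169 × 0.8083 × 0.8916 × 0.7315.
= 0.483369.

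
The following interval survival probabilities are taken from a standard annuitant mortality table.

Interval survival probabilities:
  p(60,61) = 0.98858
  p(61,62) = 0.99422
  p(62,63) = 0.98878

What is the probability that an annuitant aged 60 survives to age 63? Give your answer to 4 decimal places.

0.9718

Survival from 60 to 63 is the product of surviving each interval: 0.98858 × 0.99422 × 0.98878.
= 0.971838.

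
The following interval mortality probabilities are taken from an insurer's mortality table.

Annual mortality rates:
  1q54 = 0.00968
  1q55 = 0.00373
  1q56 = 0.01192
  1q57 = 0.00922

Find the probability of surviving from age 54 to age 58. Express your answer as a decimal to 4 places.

0.9659

Chaining the interval survival probabilities: (1 − 0.00968) × (1 − 0.00373) × (1 − 0.01192) × (1 − 0.00922).
= 0.99032 × 0.99627 × 0.98808 × 0.99078 = 0.965877.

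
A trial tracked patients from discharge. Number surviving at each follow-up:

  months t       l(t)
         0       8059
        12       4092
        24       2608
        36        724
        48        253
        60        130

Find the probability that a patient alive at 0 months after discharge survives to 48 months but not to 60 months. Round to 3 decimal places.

0.015

This is the probability of reaching 48 but not 60, conditional on being alive at 0: (l(48) − l(60)) / l(0).
= (253 − 130) / 8059 = 123 / 8059 = 0.015262.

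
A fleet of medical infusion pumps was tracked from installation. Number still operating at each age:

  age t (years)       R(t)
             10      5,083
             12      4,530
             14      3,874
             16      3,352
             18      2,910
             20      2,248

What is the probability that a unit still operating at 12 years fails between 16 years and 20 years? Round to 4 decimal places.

This is the probability of reaching 16 but not 20, conditional on being operational at 12: (R(16) − R(20)) / R(12).
= (3,352 − 2,248) / 4,530 = 1,104 / 4,530 = 0.243709.

0.2437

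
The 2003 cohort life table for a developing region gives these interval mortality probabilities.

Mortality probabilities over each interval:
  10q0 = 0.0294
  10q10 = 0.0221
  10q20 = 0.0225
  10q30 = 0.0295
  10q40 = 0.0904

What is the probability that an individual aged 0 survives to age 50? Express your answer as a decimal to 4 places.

0.8190

50p0 = (1 − 0.0294) × (1 − 0.0221) × (1 − 0.0225) × (1 − 0.0295) × (1 − 0.0904).
= 0.9706 × 0.9779 × 0.9775 × 0.9705 × 0.9096 = 0.819026.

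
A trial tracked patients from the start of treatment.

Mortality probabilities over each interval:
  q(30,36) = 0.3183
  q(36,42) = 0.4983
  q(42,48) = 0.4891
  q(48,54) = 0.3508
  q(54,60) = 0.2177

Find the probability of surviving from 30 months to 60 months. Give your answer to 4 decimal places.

0.0887

The overall survival probability is (1 − 0.3183) × (1 − 0.4983) × (1 − 0.4891) × (1 − 0.3508) × (1 − 0.2177).
= 0.6817 × 0.5017 × 0.5109 × 0.6492 × 0.7823 = 0.088741.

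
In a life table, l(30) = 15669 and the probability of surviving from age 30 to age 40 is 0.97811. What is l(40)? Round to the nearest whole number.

15326

l(40) = l(30) × p = 15669 × 0.97811 = 15326.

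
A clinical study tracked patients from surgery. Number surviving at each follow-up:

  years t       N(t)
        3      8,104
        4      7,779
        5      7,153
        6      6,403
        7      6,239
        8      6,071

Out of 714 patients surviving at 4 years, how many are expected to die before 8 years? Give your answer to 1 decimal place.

The relevant probability is 1 − 6,071/7,779 = 0.219565.
Expected number = 714 × 0.219565 = 156.8.

156.8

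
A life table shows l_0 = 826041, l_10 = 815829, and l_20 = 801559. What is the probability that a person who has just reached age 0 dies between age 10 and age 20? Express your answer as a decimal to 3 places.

We want 10|10q0 = (l_10 − l_20)/l_0.
This is the probability of reaching 10 but not 20, conditional on being alive at 0: (l_10 − l_20) / l_0.
= (815829 − 801559) / 826041 = 14270 / 826041 = 0.017275.

0.017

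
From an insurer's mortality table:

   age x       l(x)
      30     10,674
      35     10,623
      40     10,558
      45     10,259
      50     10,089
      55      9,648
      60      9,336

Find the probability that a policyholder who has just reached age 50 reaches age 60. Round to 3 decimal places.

0.925

The conditional survival probability is l(60)/l(50) = 9,336/10,089 = 0.925364.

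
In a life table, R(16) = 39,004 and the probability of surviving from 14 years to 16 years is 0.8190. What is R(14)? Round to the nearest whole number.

47624

R(14) = R(16) / p = 39,004 / 0.8190 = 47624.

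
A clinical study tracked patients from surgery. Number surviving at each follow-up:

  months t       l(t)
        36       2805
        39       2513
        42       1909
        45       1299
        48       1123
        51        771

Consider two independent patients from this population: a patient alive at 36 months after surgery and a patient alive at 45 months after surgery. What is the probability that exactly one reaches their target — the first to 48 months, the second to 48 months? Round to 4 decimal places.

p₁ = l(48)/l(36) = 1123/2805 = 0.400357; p₂ = l(48)/l(45) = 1123/1299 = 0.864511.
P(exactly one) = p₁(1−p₂) + (1−p₁)p₂ = 0.054244 + 0.518398 = 0.572642.

0.5726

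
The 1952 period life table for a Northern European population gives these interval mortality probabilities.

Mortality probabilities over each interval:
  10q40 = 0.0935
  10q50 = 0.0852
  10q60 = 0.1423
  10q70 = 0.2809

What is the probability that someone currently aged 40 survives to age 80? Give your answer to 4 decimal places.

0.5115

The overall survival probability is (1 − 0.0935) × (1 − 0.0852) × (1 − 0.1423) × (1 − 0.2809).
= 0.9065 × 0.9148 × 0.8577 × 0.7191 = 0.511468.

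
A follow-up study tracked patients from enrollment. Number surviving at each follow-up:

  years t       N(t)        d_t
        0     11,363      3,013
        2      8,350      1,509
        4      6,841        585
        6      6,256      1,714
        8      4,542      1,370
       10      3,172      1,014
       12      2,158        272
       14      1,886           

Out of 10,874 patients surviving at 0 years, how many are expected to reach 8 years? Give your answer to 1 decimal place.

The relevant probability is 4,542/11,363 = 0.399718.
Expected number = 10,874 × 0.399718 = 4346.5.

4346.5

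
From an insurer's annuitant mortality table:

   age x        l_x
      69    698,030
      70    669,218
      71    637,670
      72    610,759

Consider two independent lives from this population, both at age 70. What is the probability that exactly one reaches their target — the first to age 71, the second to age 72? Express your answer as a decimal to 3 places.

0.126

p₁ = l_71/l_70 = 637,670/669,218 = 0.952858; p₂ = l_72/l_70 = 610,759/669,218 = 0.912646.
P(exactly one) = p₁(1−p₂) + (1−p₁)p₂ = 0.083236 + 0.043024 = 0.126260.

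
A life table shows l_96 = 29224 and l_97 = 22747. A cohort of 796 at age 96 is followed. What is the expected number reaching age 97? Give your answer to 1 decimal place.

The relevant probability is 22747/29224 = 0.778367.
Expected number = 796 × 0.778367 = 619.6.

619.6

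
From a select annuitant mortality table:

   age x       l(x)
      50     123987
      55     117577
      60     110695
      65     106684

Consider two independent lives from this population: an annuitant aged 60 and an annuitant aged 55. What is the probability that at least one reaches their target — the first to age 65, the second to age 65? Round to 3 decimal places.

0.997

p₁ = l(65)/l(60) = 106684/110695 = 0.963765; p₂ = l(65)/l(55) = 106684/117577 = 0.907354.
P(at least one) = 1 − (1−p₁)(1−p₂) = 1 − 0.036235 × 0.092646 = 0.996643.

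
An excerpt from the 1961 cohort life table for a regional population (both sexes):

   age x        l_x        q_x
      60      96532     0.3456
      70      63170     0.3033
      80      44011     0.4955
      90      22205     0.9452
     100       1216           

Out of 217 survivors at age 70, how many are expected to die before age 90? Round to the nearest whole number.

The relevant probability is 1 − 22205/63170 = 0.648488.
Expected number = 217 × 0.648488 = 141.

141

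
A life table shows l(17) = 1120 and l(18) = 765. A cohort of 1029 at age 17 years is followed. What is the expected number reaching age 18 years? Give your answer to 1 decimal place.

702.8

The relevant probability is 765/1120 = 0.683036.
Expected number = 1029 × 0.683036 = 702.8.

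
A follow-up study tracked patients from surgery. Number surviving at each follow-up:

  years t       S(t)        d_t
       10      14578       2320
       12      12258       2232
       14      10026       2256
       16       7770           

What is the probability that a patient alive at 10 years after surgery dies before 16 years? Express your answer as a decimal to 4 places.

0.4670

P(die before 16 | alive at 10) = 1 − S(16)/S(10) = 1 − 7770/14578 = (6808)/14578 = 0.467005.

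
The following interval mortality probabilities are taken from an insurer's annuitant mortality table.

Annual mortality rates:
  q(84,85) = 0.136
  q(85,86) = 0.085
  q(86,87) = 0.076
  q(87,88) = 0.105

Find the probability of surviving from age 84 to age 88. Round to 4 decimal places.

Chaining the interval survival probabilities: (1 − 0.136) × (1 − 0.085) × (1 − 0.076) × (1 − 0.105).
= 0.864 × 0.915 × 0.924 × 0.895 = 0.653777.

0.6538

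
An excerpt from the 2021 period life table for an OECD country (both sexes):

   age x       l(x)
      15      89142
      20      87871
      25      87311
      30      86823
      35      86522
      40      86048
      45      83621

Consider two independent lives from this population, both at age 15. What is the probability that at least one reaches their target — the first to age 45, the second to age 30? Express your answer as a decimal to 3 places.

0.998

p₁ = l(45)/l(15) = 83621/89142 = 0.938065; p₂ = l(30)/l(15) = 86823/89142 = 0.973985.
P(at least one) = 1 − (1−p₁)(1−p₂) = 1 − 0.061935 × 0.026015 = 0.998389.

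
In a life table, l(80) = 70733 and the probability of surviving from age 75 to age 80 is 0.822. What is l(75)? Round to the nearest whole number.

l(75) = l(80) / p = 70733 / 0.822 = 86050.

86050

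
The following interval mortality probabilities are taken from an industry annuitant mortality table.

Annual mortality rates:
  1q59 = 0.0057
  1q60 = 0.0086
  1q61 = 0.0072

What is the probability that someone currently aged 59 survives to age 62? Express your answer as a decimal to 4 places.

Survival from 59 to 62 is the product of surviving each interval: (1 − 0.0057) × (1 − 0.0086) × (1 − 0.0072).
= 0.9943 × 0.9914 × 0.9928 = 0.978652.

0.9787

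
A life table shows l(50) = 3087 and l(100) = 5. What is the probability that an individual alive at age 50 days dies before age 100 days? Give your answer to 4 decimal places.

P(die before 100 | alive at 50) = 1 − l(100)/l(50) = 1 − 5/3087 = (3082)/3087 = 0.998380.

0.9984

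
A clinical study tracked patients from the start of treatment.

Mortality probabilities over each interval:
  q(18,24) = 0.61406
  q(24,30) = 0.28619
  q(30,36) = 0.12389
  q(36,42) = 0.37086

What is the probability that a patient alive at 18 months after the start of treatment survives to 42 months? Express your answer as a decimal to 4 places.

Chaining the interval survival probabilities: (1 − 0.61406) × (1 − 0.28619) × (1 − 0.12389) × (1 − 0.37086).
= 0.38594 × 0.71381 × 0.87611 × 0.62914 = 0.151848.

0.1518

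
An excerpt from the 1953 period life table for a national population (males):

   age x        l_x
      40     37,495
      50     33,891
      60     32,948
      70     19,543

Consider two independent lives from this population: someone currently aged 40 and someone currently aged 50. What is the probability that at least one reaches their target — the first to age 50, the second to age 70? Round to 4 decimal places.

0.9593

p₁ = l_50/l_40 = 33,891/37,495 = 0.903881; p₂ = l_70/l_50 = 19,543/33,891 = 0.576643.
P(at least one) = 1 − (1−p₁)(1−p₂) = 1 − 0.096119 × 0.423357 = 0.959307.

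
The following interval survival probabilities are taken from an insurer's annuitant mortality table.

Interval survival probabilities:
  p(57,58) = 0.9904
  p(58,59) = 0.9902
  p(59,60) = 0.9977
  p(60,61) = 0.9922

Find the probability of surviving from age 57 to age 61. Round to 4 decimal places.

Chaining the interval survival probabilities: 0.9904 × 0.9902 × 0.9977 × 0.9922.
= 0.970807.

0.9708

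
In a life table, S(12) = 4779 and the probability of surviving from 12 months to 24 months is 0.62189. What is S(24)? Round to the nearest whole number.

2972

S(24) = S(12) × p = 4779 × 0.62189 = 2972.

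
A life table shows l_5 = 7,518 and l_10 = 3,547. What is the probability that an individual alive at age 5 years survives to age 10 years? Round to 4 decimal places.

The conditional survival probability is l_10/l_5 = 3,547/7,518 = 0.471801.

0.4718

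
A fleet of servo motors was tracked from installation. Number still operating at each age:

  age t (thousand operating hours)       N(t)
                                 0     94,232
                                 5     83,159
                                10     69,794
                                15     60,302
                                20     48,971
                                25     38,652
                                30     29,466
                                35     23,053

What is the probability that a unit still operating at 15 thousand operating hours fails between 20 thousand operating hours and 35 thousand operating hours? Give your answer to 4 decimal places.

0.4298

This is the probability of reaching 20 but not 35, conditional on being operational at 15: (N(20) − N(35)) / N(15).
= (48,971 − 23,053) / 60,302 = 25,918 / 60,302 = 0.429803.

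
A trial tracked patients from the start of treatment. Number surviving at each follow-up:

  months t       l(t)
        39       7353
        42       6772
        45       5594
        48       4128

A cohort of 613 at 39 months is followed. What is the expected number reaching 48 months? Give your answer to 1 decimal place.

344.1

The relevant probability is 4128/7353 = 0.561404.
Expected number = 613 × 0.561404 = 344.1.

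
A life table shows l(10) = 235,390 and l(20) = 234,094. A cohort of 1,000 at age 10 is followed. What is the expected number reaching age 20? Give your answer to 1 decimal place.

The relevant probability is 234,094/235,390 = 0.994494.
Expected number = 1,000 × 0.994494 = 994.5.

994.5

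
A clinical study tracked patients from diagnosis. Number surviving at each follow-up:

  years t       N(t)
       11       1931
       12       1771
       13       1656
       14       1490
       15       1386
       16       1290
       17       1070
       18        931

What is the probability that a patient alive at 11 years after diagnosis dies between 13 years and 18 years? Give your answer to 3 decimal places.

This is the probability of reaching 13 but not 18, conditional on being alive at 11: (N(13) − N(18)) / N(11).
= (1656 − 931) / 1931 = 725 / 1931 = 0.375453.

0.375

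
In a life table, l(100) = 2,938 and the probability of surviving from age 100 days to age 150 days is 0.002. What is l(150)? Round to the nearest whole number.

6

l(150) = l(100) × p = 2,938 × 0.002 = 6.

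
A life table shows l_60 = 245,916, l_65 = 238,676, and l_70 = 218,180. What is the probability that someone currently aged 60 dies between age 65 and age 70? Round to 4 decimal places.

0.0833

We want 5|5q60 = (l_65 − l_70)/l_60.
This is the probability of reaching 65 but not 70, conditional on being alive at 60: (l_65 − l_70) / l_60.
= (238,676 − 218,180) / 245,916 = 20,496 / 245,916 = 0.083346.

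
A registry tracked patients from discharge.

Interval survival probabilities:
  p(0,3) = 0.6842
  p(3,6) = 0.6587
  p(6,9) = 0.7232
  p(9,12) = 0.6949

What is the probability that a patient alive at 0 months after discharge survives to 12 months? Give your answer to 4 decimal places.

0.2265

The overall survival probability is 0.6842 × 0.6587 × 0.7232 × 0.6949.
= 0.226491.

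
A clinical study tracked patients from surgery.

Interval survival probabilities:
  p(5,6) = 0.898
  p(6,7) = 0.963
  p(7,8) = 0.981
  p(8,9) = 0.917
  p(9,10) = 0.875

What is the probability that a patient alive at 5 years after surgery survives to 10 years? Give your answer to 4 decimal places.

Chaining the interval survival probabilities: 0.898 × 0.963 × 0.981 × 0.917 × 0.875.
= 0.680689.

0.6807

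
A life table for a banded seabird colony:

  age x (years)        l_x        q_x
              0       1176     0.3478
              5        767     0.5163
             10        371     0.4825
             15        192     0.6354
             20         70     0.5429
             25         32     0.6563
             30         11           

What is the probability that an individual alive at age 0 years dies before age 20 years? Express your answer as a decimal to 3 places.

0.940

P(die before 20 | alive at 0) = 1 − l_20/l_0 = 1 − 70/1176 = (1106)/1176 = 0.940476.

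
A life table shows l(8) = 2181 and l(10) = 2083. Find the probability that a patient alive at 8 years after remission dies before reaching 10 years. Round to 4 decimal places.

P(die before 10 | alive at 8) = 1 − l(10)/l(8) = 1 − 2083/2181 = (98)/2181 = 0.044934.

0.0449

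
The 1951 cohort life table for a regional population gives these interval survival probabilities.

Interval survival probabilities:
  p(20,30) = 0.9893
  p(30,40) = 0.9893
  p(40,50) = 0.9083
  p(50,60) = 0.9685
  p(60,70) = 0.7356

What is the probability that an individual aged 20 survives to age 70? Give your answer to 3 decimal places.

0.633

Survival from 20 to 70 is the product of surviving each interval: 0.9893 × 0.9893 × 0.9083 × 0.9685 × 0.7356.
= 0.633325.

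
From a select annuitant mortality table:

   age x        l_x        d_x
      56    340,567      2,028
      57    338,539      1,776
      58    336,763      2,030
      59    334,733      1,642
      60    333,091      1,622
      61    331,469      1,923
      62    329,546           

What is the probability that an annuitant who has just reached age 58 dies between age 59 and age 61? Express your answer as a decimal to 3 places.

0.010

We want 1|2q58 = (l_59 − l_61)/l_58.
This is the probability of reaching 59 but not 61, conditional on being alive at 58: (l_59 − l_61) / l_58.
= (334,733 − 331,469) / 336,763 = 3,264 / 336,763 = 0.009692.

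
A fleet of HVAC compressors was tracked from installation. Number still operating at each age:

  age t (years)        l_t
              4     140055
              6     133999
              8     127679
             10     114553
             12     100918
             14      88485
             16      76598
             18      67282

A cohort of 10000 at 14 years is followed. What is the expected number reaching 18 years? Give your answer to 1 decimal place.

The relevant probability is 67282/88485 = 0.760377.
Expected number = 10000 × 0.760377 = 7603.8.

7603.8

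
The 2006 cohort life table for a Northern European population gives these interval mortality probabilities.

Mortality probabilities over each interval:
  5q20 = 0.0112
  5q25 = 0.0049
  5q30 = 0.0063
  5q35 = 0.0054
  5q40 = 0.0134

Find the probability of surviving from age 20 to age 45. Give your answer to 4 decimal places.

0.9594

Survival from 20 to 45 is the product of surviving each interval: (1 − 0.0112) × (1 − 0.0049) × (1 − 0.0063) × (1 − 0.0054) × (1 − 0.0134).
= 0.9888 × 0.9951 × 0.9937 × 0.9946 × 0.9866 = 0.959445.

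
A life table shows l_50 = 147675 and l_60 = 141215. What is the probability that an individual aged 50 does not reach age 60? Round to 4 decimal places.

P(die before 60 | alive at 50) = 1 − l_60/l_50 = 1 − 141215/147675 = (6460)/147675 = 0.043745.

0.0437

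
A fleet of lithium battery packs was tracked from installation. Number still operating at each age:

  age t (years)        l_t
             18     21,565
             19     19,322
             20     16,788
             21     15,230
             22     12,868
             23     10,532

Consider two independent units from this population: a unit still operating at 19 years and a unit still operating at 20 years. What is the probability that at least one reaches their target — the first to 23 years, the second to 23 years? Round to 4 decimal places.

p₁ = l_23/l_19 = 10,532/19,322 = 0.545078; p₂ = l_23/l_20 = 10,532/16,788 = 0.627353.
P(at least one) = 1 − (1−p₁)(1−p₂) = 1 − 0.454922 × 0.372647 = 0.830475.

0.8305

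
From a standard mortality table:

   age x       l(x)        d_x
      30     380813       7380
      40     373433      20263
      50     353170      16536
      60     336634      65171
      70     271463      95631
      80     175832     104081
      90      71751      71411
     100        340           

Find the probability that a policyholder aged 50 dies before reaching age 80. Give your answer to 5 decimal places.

P(die before 80 | alive at 50) = 1 − l(80)/l(50) = 1 − 175832/353170 = (177338)/353170 = 0.502132.

0.50213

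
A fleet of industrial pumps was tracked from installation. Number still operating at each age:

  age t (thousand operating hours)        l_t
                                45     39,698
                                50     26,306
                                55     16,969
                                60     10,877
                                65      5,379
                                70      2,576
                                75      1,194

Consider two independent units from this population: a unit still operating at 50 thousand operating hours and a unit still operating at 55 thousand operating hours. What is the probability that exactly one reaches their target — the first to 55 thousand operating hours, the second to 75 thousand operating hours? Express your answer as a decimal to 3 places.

0.625

p₁ = l_55/l_50 = 16,969/26,306 = 0.645062; p₂ = l_75/l_55 = 1,194/16,969 = 0.070364.
P(exactly one) = p₁(1−p₂) + (1−p₁)p₂ = 0.599673 + 0.024975 = 0.624648.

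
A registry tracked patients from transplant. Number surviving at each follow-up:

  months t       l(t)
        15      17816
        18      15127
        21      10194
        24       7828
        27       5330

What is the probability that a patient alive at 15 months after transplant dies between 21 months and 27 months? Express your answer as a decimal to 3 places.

This is the probability of reaching 21 but not 27, conditional on being alive at 15: (l(21) − l(27)) / l(15).
= (10194 − 5330) / 17816 = 4864 / 17816 = 0.273013.

0.273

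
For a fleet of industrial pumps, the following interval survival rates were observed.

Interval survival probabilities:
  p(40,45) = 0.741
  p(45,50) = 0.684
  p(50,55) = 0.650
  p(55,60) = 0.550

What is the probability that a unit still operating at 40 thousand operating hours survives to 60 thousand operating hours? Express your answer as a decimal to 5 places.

Survival from 40 to 60 is the product of surviving each interval: 0.741 × 0.684 × 0.650 × 0.550.
= 0.181197.

0.18120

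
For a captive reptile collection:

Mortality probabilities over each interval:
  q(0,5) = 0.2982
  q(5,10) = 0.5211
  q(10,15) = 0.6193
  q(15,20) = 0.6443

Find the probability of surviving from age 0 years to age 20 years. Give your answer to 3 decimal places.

Chaining the interval survival probabilities: (1 − 0.2982) × (1 − 0.5211) × (1 − 0.6193) × (1 − 0.6443).
= 0.7018 × 0.4789 × 0.3807 × 0.3557 = 0.045512.

0.046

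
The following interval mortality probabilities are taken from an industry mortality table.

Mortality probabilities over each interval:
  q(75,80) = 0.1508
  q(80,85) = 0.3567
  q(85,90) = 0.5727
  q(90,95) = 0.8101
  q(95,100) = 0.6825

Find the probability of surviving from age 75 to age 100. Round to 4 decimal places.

Chaining the interval survival probabilities: (1 − 0.1508) × (1 − 0.3567) × (1 − 0.5727) × (1 − 0.8101) × (1 − 0.6825).
= 0.8492 × 0.6433 × 0.4273 × 0.1899 × 0.3175 = 0.014074.

0.0141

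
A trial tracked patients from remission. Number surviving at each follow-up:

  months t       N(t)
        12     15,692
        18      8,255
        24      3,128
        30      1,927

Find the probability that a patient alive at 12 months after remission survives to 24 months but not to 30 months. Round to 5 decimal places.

0.07654

This is the probability of reaching 24 but not 30, conditional on being alive at 12: (N(24) − N(30)) / N(12).
= (3,128 − 1,927) / 15,692 = 1,201 / 15,692 = 0.076536.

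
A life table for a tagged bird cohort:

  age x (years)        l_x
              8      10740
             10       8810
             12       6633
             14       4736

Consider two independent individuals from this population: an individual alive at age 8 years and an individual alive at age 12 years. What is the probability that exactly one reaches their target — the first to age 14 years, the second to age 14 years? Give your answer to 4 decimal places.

p₁ = l_14/l_8 = 4736/10740 = 0.440968; p₂ = l_14/l_12 = 4736/6633 = 0.714006.
P(exactly one) = p₁(1−p₂) + (1−p₁)p₂ = 0.126114 + 0.399152 = 0.525266.

0.5253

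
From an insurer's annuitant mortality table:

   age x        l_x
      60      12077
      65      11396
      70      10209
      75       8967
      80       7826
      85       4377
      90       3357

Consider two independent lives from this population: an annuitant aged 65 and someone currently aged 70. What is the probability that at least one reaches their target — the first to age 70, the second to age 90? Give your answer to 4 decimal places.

p₁ = l_70/l_65 = 10209/11396 = 0.895841; p₂ = l_90/l_70 = 3357/10209 = 0.328828.
P(at least one) = 1 − (1−p₁)(1−p₂) = 1 − 0.104159 × 0.671172 = 0.930091.

0.9301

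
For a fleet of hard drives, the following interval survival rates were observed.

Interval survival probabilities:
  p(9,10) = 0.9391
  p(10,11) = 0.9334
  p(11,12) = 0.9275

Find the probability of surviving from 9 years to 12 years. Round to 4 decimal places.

0.8130

The overall survival probability is 0.9391 × 0.9334 × 0.9275.
= 0.813006.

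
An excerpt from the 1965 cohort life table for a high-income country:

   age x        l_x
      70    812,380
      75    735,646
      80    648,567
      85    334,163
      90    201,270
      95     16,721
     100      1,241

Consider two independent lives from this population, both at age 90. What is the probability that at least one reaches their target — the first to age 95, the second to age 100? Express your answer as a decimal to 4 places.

p₁ = l_95/l_90 = 16,721/201,270 = 0.083077; p₂ = l_100/l_90 = 1,241/201,270 = 0.006166.
P(at least one) = 1 − (1−p₁)(1−p₂) = 1 − 0.916923 × 0.993834 = 0.088731.

0.0887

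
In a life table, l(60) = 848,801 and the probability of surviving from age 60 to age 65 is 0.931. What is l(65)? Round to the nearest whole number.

790234

l(65) = l(60) × p = 848,801 × 0.931 = 790234.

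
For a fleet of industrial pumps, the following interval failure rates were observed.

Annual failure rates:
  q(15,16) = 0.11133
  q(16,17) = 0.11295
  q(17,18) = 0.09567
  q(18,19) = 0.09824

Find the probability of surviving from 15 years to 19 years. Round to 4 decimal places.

Chaining the interval survival probabilities: (1 − 0.11133) × (1 − 0.11295) × (1 − 0.09567) × (1 − 0.09824).
= 0.88867 × 0.88705 × 0.90433 × 0.90176 = 0.642845.

0.6428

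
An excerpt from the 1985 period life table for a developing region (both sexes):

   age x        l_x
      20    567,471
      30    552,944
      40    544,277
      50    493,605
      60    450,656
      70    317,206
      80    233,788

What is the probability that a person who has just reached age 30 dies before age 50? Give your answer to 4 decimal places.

P(die before 50 | alive at 30) = 1 − l_50/l_30 = 1 − 493,605/552,944 = (59,339)/552,944 = 0.107315.

0.1073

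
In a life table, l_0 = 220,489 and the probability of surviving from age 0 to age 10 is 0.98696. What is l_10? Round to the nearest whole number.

217614

l_10 = l_0 × p = 220,489 × 0.98696 = 217614.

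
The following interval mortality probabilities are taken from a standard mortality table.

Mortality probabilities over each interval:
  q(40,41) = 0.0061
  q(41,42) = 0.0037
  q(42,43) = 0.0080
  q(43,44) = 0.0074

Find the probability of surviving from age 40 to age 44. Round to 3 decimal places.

P(survive 40→44) = (1 − 0.0061) × (1 − 0.0037) × (1 − 0.0080) × (1 − 0.0074).
= 0.9939 × 0.9963 × 0.9920 × 0.9926 = 0.975032.

0.975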